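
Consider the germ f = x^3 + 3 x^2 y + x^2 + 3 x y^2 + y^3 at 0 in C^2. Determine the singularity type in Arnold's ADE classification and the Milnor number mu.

The Hessian of f at 0 is [[2, 0], [0, 0]] with rank 1, so corank 1. A Groebner basis of the Jacobian ideal J(f) in C{x,y} is {y^2, x}; counting standard monomials gives mu = 2. Corank 1: A-series; mu = 2 gives A_2.

Type A_2, Milnor number mu = 2.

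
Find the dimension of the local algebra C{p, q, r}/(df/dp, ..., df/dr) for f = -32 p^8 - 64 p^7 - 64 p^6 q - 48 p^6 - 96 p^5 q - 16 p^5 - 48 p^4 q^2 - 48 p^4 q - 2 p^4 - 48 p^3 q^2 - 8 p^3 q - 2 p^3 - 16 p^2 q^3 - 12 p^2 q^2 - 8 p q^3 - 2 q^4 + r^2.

The Hessian of f at 0 has rank 1. Corank 2; j^3 = -2*p^3 is a perfect cube, so E-series; the 4-jet and mu = 6 give E_6.

6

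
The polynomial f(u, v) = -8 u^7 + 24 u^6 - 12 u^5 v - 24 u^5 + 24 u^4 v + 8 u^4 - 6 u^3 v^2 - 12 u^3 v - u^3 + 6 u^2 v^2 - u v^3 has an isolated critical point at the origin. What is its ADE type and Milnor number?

Type E7, Milnor number mu = 7.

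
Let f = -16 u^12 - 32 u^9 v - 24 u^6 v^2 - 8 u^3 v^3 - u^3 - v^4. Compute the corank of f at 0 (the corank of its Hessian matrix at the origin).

2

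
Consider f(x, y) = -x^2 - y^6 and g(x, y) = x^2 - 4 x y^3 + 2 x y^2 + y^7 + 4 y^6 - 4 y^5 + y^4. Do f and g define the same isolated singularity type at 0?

The Hessian of f at 0 is [[-2, 0], [0, 0]] with rank 1, so corank 1. A Groebner basis of the Jacobian ideal J(f) in C{x,y} is {y^5, x}; counting standard monomials gives mu = 5. Corank 1: A-series; mu = 5 gives A_5. The Hessian of g at 0 is [[2, 0], [0, 0]] with rank 1, so corank 1. A Groebner basis of the Jacobian ideal J(g) in C{x,y} is {x^3, x^2*y + x^2/4 - x*y/8 - x/16 - y^2/16, x^2/2 + x*y^2 + x*y/4 + x/8 + y^2/8, -x/2 + y^3 - y^2/2}; counting standard monomials gives mu = 6. Corank 1: A-series; mu = 6 gives A_6. f is A_5 but g is A_6, hence not right-equivalent.

No.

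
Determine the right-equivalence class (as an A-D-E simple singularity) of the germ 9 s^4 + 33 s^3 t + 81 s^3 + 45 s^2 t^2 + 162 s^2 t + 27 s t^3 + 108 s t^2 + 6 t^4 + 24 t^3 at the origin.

The Hessian of f at 0 has rank 0. Corank 2; j^3 = 3*(3*s + 2*t)^3 is a perfect cube, so E-series; the 4-jet and mu = 7 give E_7.

E_{7}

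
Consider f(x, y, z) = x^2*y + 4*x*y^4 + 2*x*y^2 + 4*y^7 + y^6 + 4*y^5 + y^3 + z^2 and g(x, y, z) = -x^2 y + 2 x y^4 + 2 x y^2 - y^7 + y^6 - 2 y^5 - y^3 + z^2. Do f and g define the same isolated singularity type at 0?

The Hessian of f at 0 is [[0, 0, 0], [0, 0, 0], [0, 0, 2]] with rank 1, so corank 2. A Groebner basis of the Jacobian ideal J(f) in C{x,y,z} is {x*y/2 + y^4 + y^2/2, x^3 - x^2 - 2*x*y + y^3 - y^2, x^2*y + 2*x^2/3 + 4*x*y/3 - y^3 + 2*y^2/3, -x^2/3 + x*y^2 - 2*x*y/3 + y^3 - y^2/3, z}; counting standard monomials gives mu = 7. Corank 2; j^3 = y*(x + y)^2 has shape L^2 M (L != M), so D-series; mu = 7 gives D_7. The Hessian of g at 0 is [[0, 0, 0], [0, 0, 0], [0, 0, 2]] with rank 1, so corank 2. A Groebner basis of the Jacobian ideal J(g) in C{x,y,z} is {-x*y + y^4 + y^2, x^3 - x^2/2 + x*y - y^3 - y^2/2, x^2*y - x^2/3 + 2*x*y/3 - y^3 - y^2/3, -x^2/6 + x*y^2 + x*y/3 - y^3 - y^2/6, z}; counting standard monomials gives mu = 7. Corank 2; j^3 = -y*(x - y)^2 has shape L^2 M (L != M), so D-series; mu = 7 gives D_7. Both have type D_7, hence right-equivalent.

Yes.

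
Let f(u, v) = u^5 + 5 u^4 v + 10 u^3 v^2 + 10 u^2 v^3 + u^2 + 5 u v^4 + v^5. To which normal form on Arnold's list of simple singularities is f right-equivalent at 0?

The Hessian of f at 0 has rank 1. Corank 1: A-series; mu = 4 gives A_4.

A_{4}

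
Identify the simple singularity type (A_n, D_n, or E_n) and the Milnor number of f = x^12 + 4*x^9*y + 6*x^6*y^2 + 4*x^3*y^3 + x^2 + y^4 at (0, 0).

The Hessian of f at 0 has rank 1. Corank 1: A-series; mu = 3 gives A_3.

Type A3, Milnor number mu = 3.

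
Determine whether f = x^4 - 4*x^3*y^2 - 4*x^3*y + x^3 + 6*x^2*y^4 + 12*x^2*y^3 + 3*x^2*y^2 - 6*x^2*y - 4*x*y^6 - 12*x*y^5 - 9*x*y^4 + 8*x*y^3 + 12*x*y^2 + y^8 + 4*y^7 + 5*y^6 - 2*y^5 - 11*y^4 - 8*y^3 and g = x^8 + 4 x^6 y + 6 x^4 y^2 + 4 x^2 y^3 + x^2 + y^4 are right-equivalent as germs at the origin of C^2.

No.

The Hessian of f at 0 is [[0, 0], [0, 0]] with rank 0, so corank 2. A Groebner basis of the Jacobian ideal J(f) in C{x,y} is {x^3 + 6*x^2 - 24*x*y + 24*y^2, x^2*y + 4*x^2 - 16*x*y + 16*y^2, 5*x^2/2 + x*y^2 - 10*x*y + 10*y^2, 3*x^2/2 - 6*x*y + y^3 + 6*y^2}; counting standard monomials gives mu = 6. Corank 2; j^3 = (x - 2*y)^3 is a perfect cube, so E-series; the 4-jet and mu = 6 give E_6. The Hessian of g at 0 is [[2, 0], [0, 0]] with rank 1, so corank 1. A Groebner basis of the Jacobian ideal J(g) in C{x,y} is {y^3, x}; counting standard monomials gives mu = 3. Corank 1: A-series; mu = 3 gives A_3. f is E_6 but g is A_3, hence not right-equivalent.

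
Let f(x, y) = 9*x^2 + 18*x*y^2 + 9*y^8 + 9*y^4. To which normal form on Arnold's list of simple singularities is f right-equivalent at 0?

The Hessian of f at 0 is [[18, 0], [0, 0]] with rank 1, so corank 1. A Groebner basis of the Jacobian ideal J(f) in C{x,y} is {x^4, x^3*y, x + y^2}; counting standard monomials gives mu = 7. Corank 1: A-series; mu = 7 gives A_7.

A_7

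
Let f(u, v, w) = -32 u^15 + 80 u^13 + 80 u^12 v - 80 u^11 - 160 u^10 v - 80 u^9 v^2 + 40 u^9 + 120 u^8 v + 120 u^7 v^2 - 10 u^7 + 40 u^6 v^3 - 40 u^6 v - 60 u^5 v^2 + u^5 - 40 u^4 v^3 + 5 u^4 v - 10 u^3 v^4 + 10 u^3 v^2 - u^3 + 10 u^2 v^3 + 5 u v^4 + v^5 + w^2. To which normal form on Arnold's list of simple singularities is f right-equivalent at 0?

The Hessian of f at 0 is [[0, 0, 0], [0, 0, 0], [0, 0, 2]] with rank 1, so corank 2. A Groebner basis of the Jacobian ideal J(f) in C{u,v,w} is {v^5, u*v^3 + v^4/4, u^2, w}; counting standard monomials gives mu = 8. Corank 2; j^3 = -u^3 is a perfect cube, so E-series; the 5-jet and mu = 8 give E_8.

E8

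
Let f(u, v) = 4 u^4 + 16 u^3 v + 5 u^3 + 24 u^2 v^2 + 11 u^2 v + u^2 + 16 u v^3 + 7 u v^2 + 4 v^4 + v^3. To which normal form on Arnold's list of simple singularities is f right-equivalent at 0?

The Hessian of f at 0 is [[2, 0], [0, 0]] with rank 1, so corank 1. A Groebner basis of the Jacobian ideal J(f) in C{u,v} is {v^2, u}; counting standard monomials gives mu = 2. Corank 1: A-series; mu = 2 gives A_2.

A_2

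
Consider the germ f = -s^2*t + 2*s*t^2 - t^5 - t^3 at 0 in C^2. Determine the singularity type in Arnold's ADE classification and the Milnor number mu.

Type D6, Milnor number mu = 6.

The Hessian of f at 0 is [[0, 0], [0, 0]] with rank 0, so corank 2. A Groebner basis of the Jacobian ideal J(f) in C{s,t} is {s^2/5 + t^4 - t^2/5, s^3 - t^3, s*t - t^2}; counting standard monomials gives mu = 6. Corank 2; j^3 = -t*(s - t)^2 has shape L^2 M (L != M), so D-series; mu = 6 gives D_6.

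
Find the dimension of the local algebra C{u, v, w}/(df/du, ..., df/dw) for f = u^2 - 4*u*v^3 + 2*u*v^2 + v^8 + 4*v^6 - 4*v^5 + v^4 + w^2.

The Hessian of f at 0 is [[2, 0, 0], [0, 0, 0], [0, 0, 2]] with rank 2, so corank 1. A Groebner basis of the Jacobian ideal J(f) in C{u,v,w} is {u^3 + u^2/4 + u*v^2/2 + u*v/8 + u/16 + v^2/16, u^2*v + u^2 + 3*u*v^2/2 + u*v/4 + u/8 + v^2/8, -u/2 + v^3 - v^2/2, w}; counting standard monomials gives mu = 7. Corank 1: A-series; mu = 7 gives A_7.

7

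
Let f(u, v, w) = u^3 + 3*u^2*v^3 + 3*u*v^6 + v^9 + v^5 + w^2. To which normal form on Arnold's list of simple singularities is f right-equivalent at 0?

E_8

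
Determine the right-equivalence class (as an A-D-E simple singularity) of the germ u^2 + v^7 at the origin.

A6

The Hessian of f at 0 has rank 1. Corank 1: A-series; mu = 6 gives A_6.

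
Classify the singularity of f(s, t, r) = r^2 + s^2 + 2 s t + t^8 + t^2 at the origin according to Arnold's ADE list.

The Hessian of f at 0 is [[2, 2, 0], [2, 2, 0], [0, 0, 2]] with rank 2, so corank 1. A Groebner basis of the Jacobian ideal J(f) in C{s,t,r} is {t^7, s + t, r}; counting standard monomials gives mu = 7. Corank 1: A-series; mu = 7 gives A_7.

A_7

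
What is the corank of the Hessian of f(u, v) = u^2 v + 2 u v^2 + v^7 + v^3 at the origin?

2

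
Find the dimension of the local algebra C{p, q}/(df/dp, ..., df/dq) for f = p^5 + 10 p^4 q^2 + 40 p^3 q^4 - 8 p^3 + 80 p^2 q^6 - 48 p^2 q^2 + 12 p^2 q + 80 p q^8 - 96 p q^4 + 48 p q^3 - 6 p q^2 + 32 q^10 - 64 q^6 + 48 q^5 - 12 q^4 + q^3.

8

The Hessian of f at 0 has rank 0. Corank 2; j^3 = -(2*p - q)^3 is a perfect cube, so E-series; the 5-jet and mu = 8 give E_8.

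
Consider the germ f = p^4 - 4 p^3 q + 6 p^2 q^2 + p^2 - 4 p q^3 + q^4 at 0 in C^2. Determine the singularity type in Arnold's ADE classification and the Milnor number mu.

Type A_{3}, Milnor number mu = 3.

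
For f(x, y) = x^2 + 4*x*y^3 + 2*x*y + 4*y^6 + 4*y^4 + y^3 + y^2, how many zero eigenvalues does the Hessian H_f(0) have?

1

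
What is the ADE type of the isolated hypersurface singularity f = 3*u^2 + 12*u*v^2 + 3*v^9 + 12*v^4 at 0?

The Hessian of f at 0 has rank 1. Corank 1: A-series; mu = 8 gives A_8.

A_8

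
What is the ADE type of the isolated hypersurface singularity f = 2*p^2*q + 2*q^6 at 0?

The Hessian of f at 0 has rank 0. Corank 2; j^3 = 2*p^2*q has shape L^2 M (L != M), so D-series; mu = 7 gives D_7.

D7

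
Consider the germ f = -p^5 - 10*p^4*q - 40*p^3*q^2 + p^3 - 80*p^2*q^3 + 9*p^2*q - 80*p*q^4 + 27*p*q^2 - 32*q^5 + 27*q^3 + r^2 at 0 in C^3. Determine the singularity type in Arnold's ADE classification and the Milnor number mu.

Type E_{8}, Milnor number mu = 8.

The Hessian of f at 0 has rank 1. Corank 2; j^3 = (p + 3*q)^3 is a perfect cube, so E-series; the 5-jet and mu = 8 give E_8.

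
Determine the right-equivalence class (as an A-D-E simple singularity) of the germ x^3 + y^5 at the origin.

The Hessian of f at 0 is [[0, 0], [0, 0]] with rank 0, so corank 2. A Groebner basis of the Jacobian ideal J(f) in C{x,y} is {y^4, x^2}; counting standard monomials gives mu = 8. Corank 2; j^3 = x^3 is a perfect cube, so E-series; the 5-jet and mu = 8 give E_8.

E8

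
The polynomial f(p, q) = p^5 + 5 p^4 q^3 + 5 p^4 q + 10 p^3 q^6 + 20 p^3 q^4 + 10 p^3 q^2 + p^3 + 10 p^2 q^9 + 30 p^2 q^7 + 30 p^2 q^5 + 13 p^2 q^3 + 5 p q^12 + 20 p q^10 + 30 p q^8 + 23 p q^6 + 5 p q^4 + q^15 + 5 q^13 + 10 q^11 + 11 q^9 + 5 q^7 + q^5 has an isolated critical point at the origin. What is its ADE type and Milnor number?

Type E_8, Milnor number mu = 8.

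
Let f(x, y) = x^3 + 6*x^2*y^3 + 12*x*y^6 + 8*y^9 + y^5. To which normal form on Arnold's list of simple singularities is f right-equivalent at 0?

The Hessian of f at 0 is [[0, 0], [0, 0]] with rank 0, so corank 2. A Groebner basis of the Jacobian ideal J(f) in C{x,y} is {x^2/4 + x*y^3, y^4, x^3, x^2*y}; counting standard monomials gives mu = 8. Corank 2; j^3 = x^3 is a perfect cube, so E-series; the 5-jet and mu = 8 give E_8.

E8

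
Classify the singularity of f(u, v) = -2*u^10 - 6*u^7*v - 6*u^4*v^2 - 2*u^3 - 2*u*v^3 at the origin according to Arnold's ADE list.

E_{7}

The Hessian of f at 0 has rank 0. Corank 2; j^3 = -2*u^3 is a perfect cube, so E-series; the 4-jet and mu = 7 give E_7.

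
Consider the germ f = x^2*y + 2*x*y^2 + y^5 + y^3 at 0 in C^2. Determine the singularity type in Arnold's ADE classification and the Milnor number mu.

The Hessian of f at 0 is [[0, 0], [0, 0]] with rank 0, so corank 2. A Groebner basis of the Jacobian ideal J(f) in C{x,y} is {x^2/5 + y^4 - y^2/5, x^3 + y^3, x*y + y^2}; counting standard monomials gives mu = 6. Corank 2; j^3 = y*(x + y)^2 has shape L^2 M (L != M), so D-series; mu = 6 gives D_6.

Type D6, Milnor number mu = 6.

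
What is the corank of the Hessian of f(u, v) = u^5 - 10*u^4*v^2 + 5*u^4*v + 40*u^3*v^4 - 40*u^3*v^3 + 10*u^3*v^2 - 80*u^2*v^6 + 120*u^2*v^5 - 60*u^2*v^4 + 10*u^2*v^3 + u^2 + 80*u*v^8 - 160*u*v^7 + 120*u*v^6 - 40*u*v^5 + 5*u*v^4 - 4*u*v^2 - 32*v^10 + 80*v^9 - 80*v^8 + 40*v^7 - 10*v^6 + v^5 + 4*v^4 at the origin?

The Hessian at 0 is [[2, 0], [0, 0]] of rank 1; hence corank 1.

1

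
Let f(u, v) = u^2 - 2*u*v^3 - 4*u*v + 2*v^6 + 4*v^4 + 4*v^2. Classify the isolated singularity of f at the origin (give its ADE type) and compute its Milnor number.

The Hessian of f at 0 is [[2, -4], [-4, 8]] with rank 1, so corank 1. A Groebner basis of the Jacobian ideal J(f) in C{u,v} is {u*v^2 - 2*u + 4*v, -u + v^3 + 2*v, u^2 - 4*u*v + 4*v^2}; counting standard monomials gives mu = 5. Corank 1: A-series; mu = 5 gives A_5.

Type A_{5}, Milnor number mu = 5.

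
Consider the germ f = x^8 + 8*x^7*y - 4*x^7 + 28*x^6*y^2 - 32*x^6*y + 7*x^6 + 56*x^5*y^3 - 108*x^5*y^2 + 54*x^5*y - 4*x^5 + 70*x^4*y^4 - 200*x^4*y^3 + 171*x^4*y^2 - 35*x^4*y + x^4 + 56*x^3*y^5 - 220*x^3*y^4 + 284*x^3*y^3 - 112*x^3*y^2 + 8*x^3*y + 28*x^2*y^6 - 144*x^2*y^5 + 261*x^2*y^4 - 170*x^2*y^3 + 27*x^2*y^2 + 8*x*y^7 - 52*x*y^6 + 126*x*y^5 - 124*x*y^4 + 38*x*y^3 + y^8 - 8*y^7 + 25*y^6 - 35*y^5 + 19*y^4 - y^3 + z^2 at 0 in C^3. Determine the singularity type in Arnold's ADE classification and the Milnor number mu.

Type E6, Milnor number mu = 6.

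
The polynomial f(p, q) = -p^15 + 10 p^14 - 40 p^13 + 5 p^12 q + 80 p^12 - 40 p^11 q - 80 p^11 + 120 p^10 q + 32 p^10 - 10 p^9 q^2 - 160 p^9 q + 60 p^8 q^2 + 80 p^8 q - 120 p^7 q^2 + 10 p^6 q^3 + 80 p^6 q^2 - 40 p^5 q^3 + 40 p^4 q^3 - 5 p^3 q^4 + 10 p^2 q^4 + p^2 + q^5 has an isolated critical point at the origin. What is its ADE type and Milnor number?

The Hessian of f at 0 is [[2, 0], [0, 0]] with rank 1, so corank 1. A Groebner basis of the Jacobian ideal J(f) in C{p,q} is {q^4, p}; counting standard monomials gives mu = 4. Corank 1: A-series; mu = 4 gives A_4.

Type A_4, Milnor number mu = 4.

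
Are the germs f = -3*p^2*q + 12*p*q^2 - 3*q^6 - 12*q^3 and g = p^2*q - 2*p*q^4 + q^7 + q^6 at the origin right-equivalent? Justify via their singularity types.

The Hessian of f at 0 is [[0, 0], [0, 0]] with rank 0, so corank 2. A Groebner basis of the Jacobian ideal J(f) in C{p,q} is {p^2/6 + q^5 - 2*q^2/3, p^3 - 8*q^3, p*q - 2*q^2}; counting standard monomials gives mu = 7. Corank 2; j^3 = -3*q*(p - 2*q)^2 has shape L^2 M (L != M), so D-series; mu = 7 gives D_7. The Hessian of g at 0 is [[0, 0], [0, 0]] with rank 0, so corank 2. A Groebner basis of the Jacobian ideal J(g) in C{p,q} is {-p*q + q^4, p^3, p^2*q, p^2/6 + p*q^2}; counting standard monomials gives mu = 7. Corank 2; j^3 = p^2*q has shape L^2 M (L != M), so D-series; mu = 7 gives D_7. Both have type D_7, hence right-equivalent.

Yes.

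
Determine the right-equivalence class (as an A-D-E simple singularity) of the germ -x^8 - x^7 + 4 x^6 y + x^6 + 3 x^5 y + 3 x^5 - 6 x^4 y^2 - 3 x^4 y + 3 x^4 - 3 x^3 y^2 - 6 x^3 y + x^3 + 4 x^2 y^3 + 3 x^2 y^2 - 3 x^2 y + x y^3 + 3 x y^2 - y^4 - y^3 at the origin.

E_7

The Hessian of f at 0 is [[0, 0], [0, 0]] with rank 0, so corank 2. A Groebner basis of the Jacobian ideal J(f) in C{x,y} is {-3*x^2/10 + 3*x*y/5 + y^4 - y^3/10 - 3*y^2/10, x^3 + 6*x^2/5 - 12*x*y/5 - 3*y^3/5 + 6*y^2/5, x^2*y + 7*x^2/10 - 7*x*y/5 - 23*y^3/30 + 7*y^2/10, 3*x^2/10 + x*y^2 - 3*x*y/5 - 9*y^3/10 + 3*y^2/10}; counting standard monomials gives mu = 7. Corank 2; j^3 = (x - y)^3 is a perfect cube, so E-series; the 4-jet and mu = 7 give E_7.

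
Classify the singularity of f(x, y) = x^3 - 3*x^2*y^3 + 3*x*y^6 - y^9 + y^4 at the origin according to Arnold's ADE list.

E6

The Hessian of f at 0 is [[0, 0], [0, 0]] with rank 0, so corank 2. A Groebner basis of the Jacobian ideal J(f) in C{x,y} is {y^3, x^2}; counting standard monomials gives mu = 6. Corank 2; j^3 = x^3 is a perfect cube, so E-series; the 4-jet and mu = 6 give E_6.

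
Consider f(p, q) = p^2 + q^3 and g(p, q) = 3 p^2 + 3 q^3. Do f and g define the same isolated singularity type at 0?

Yes.

The Hessian of f at 0 is [[2, 0], [0, 0]] with rank 1, so corank 1. A Groebner basis of the Jacobian ideal J(f) in C{p,q} is {q^2, p}; counting standard monomials gives mu = 2. Corank 1: A-series; mu = 2 gives A_2. The Hessian of g at 0 is [[6, 0], [0, 0]] with rank 1, so corank 1. A Groebner basis of the Jacobian ideal J(g) in C{p,q} is {q^2, p}; counting standard monomials gives mu = 2. Corank 1: A-series; mu = 2 gives A_2. Both have type A_2, hence right-equivalent.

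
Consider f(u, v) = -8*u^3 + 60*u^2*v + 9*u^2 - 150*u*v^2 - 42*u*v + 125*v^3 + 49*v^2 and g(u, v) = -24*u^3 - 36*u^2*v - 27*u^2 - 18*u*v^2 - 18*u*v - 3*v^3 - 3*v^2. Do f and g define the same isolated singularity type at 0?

Yes.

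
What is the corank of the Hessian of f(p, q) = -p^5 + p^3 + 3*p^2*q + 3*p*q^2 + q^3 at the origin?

2

Hessian at 0 has rank 0.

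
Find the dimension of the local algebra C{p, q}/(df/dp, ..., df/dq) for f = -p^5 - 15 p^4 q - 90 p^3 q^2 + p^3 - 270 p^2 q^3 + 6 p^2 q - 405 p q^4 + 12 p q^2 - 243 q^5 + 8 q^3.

The Hessian of f at 0 is [[0, 0], [0, 0]] with rank 0, so corank 2. A Groebner basis of the Jacobian ideal J(f) in C{p,q} is {q^5, p*q^3 + 9*q^4/4, p^2 + 4*p*q + 4*q^2}; counting standard monomials gives mu = 8. Corank 2; j^3 = (p + 2*q)^3 is a perfect cube, so E-series; the 5-jet and mu = 8 give E_8.

8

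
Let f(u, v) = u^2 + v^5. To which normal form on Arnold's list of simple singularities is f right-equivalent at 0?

A4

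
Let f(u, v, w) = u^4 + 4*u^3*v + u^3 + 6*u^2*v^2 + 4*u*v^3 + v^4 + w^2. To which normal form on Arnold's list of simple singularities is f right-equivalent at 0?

E6

The Hessian of f at 0 has rank 1. Corank 2; j^3 = u^3 is a perfect cube, so E-series; the 4-jet and mu = 6 give E_6.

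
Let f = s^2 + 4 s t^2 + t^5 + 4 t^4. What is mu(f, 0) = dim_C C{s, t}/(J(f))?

The Hessian of f at 0 has rank 1. Corank 1: A-series; mu = 4 gives A_4.

4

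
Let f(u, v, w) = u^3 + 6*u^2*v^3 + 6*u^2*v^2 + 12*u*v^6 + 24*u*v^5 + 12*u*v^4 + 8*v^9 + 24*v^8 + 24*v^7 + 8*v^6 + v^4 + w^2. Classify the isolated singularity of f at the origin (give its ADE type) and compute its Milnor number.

Type E_{6}, Milnor number mu = 6.

The Hessian of f at 0 has rank 1. Corank 2; j^3 = u^3 is a perfect cube, so E-series; the 4-jet and mu = 6 give E_6.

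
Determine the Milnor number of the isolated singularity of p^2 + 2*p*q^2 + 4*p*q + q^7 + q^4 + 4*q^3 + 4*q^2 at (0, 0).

The Hessian of f at 0 has rank 1. Corank 1: A-series; mu = 6 gives A_6.

6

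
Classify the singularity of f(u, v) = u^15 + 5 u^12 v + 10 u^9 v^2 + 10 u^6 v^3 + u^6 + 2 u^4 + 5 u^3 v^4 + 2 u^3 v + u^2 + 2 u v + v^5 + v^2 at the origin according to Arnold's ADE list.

A4

The Hessian of f at 0 has rank 1. Corank 1: A-series; mu = 4 gives A_4.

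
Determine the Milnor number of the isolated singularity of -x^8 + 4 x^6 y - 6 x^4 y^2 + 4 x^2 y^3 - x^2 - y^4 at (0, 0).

3

The Hessian of f at 0 is [[-2, 0], [0, 0]] with rank 1, so corank 1. A Groebner basis of the Jacobian ideal J(f) in C{x,y} is {y^3, x}; counting standard monomials gives mu = 3. Corank 1: A-series; mu = 3 gives A_3.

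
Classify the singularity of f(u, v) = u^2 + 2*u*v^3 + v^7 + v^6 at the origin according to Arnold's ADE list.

The Hessian of f at 0 is [[2, 0], [0, 0]] with rank 1, so corank 1. A Groebner basis of the Jacobian ideal J(f) in C{u,v} is {u + v^3, u^2}; counting standard monomials gives mu = 6. Corank 1: A-series; mu = 6 gives A_6.

A6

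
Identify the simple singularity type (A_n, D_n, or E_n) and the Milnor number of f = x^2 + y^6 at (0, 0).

The Hessian of f at 0 has rank 1. Corank 1: A-series; mu = 5 gives A_5.

Type A_{5}, Milnor number mu = 5.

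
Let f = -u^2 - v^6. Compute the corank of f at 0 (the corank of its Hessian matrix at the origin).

Hessian at 0 has rank 1.

1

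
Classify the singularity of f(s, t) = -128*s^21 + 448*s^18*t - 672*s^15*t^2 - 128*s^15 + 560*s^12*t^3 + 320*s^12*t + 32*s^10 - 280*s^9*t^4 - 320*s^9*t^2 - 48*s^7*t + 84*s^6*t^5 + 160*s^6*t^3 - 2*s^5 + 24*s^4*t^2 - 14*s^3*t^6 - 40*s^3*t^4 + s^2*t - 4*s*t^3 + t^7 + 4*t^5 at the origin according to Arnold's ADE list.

The Hessian of f at 0 has rank 0. Corank 2; j^3 = s^2*t has shape L^2 M (L != M), so D-series; mu = 8 gives D_8.

D8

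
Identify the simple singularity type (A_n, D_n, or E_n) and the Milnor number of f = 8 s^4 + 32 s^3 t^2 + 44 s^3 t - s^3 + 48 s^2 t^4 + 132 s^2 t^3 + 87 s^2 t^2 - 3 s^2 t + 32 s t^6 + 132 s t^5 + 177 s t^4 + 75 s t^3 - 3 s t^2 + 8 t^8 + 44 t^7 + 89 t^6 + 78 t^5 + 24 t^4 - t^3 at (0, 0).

The Hessian of f at 0 has rank 0. Corank 2; j^3 = -(s + t)^3 is a perfect cube, so E-series; the 4-jet and mu = 7 give E_7.

Type E_{7}, Milnor number mu = 7.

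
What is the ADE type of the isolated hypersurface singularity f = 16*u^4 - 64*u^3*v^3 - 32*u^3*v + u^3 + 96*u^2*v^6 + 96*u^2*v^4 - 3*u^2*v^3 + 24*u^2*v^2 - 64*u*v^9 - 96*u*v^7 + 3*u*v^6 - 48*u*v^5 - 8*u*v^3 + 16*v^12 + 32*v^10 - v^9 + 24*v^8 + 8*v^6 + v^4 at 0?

E6

The Hessian of f at 0 has rank 0. Corank 2; j^3 = u^3 is a perfect cube, so E-series; the 4-jet and mu = 6 give E_6.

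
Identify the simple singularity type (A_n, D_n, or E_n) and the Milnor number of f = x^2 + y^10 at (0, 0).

Type A9, Milnor number mu = 9.

The Hessian of f at 0 has rank 1. Corank 1: A-series; mu = 9 gives A_9.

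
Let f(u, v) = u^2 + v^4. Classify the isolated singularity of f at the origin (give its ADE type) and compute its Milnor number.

The Hessian of f at 0 has rank 1. Corank 1: A-series; mu = 3 gives A_3.

Type A_3, Milnor number mu = 3.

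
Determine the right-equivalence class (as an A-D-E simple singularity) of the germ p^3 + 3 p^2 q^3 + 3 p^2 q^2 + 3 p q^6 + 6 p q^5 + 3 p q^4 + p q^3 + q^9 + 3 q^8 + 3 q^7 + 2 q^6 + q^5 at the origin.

E_{7}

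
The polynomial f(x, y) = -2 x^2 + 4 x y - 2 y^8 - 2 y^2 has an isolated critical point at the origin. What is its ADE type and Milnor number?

The Hessian of f at 0 is [[-4, 4], [4, -4]] with rank 1, so corank 1. A Groebner basis of the Jacobian ideal J(f) in C{x,y} is {y^7, x - y}; counting standard monomials gives mu = 7. Corank 1: A-series; mu = 7 gives A_7.

Type A7, Milnor number mu = 7.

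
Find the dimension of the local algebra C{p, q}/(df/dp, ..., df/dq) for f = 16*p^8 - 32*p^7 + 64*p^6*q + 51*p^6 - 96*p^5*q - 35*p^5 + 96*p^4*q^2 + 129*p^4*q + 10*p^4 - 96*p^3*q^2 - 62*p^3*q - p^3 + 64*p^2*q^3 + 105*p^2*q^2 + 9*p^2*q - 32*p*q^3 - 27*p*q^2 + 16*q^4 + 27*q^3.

6

The Hessian of f at 0 has rank 0. Corank 2; j^3 = -(p - 3*q)^3 is a perfect cube, so E-series; the 4-jet and mu = 6 give E_6.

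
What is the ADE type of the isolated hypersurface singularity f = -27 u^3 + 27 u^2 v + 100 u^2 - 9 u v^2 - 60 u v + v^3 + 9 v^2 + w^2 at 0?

The Hessian of f at 0 is [[200, -60, 0], [-60, 18, 0], [0, 0, 2]] with rank 2, so corank 1. A Groebner basis of the Jacobian ideal J(f) in C{u,v,w} is {v^2, u - 3*v/10, w}; counting standard monomials gives mu = 2. Corank 1: A-series; mu = 2 gives A_2.

A_2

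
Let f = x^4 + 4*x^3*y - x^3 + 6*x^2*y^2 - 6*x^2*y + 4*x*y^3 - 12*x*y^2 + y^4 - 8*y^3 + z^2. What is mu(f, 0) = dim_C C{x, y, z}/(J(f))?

6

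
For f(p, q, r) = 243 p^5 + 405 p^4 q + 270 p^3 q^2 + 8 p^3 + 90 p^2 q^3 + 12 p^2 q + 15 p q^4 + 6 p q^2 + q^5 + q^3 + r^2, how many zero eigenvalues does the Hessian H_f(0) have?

2

The Hessian at 0 is [[0, 0, 0], [0, 0, 0], [0, 0, 2]] of rank 1; hence corank 2.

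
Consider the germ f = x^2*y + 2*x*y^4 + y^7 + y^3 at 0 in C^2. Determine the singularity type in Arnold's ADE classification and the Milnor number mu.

Type D4, Milnor number mu = 4.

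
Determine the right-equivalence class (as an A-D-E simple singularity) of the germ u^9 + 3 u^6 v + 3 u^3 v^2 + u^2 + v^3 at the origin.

A_{2}

The Hessian of f at 0 has rank 1. Corank 1: A-series; mu = 2 gives A_2.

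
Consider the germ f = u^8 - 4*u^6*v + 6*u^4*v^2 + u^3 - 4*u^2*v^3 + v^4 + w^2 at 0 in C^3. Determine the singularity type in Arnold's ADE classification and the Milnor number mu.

Type E6, Milnor number mu = 6.

The Hessian of f at 0 has rank 1. Corank 2; j^3 = u^3 is a perfect cube, so E-series; the 4-jet and mu = 6 give E_6.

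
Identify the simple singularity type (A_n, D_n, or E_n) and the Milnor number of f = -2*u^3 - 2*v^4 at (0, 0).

Type E_{6}, Milnor number mu = 6.

The Hessian of f at 0 is [[0, 0], [0, 0]] with rank 0, so corank 2. A Groebner basis of the Jacobian ideal J(f) in C{u,v} is {v^3, u^2}; counting standard monomials gives mu = 6. Corank 2; j^3 = -2*u^3 is a perfect cube, so E-series; the 4-jet and mu = 6 give E_6.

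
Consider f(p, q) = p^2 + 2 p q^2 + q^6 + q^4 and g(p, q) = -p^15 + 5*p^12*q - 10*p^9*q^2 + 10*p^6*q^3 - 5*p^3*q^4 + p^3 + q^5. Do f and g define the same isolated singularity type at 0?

No.

The Hessian of f at 0 is [[2, 0], [0, 0]] with rank 1, so corank 1. A Groebner basis of the Jacobian ideal J(f) in C{p,q} is {p^3, p^2*q, p + q^2}; counting standard monomials gives mu = 5. Corank 1: A-series; mu = 5 gives A_5. The Hessian of g at 0 is [[0, 0], [0, 0]] with rank 0, so corank 2. A Groebner basis of the Jacobian ideal J(g) in C{p,q} is {q^4, p^2}; counting standard monomials gives mu = 8. Corank 2; j^3 = p^3 is a perfect cube, so E-series; the 5-jet and mu = 8 give E_8. f is A_5 but g is E_8, hence not right-equivalent.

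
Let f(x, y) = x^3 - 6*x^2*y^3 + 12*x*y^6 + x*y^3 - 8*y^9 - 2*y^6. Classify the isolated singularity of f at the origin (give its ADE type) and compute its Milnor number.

Type E_{7}, Milnor number mu = 7.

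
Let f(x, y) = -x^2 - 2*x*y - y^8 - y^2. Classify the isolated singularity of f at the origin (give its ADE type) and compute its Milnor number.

The Hessian of f at 0 is [[-2, -2], [-2, -2]] with rank 1, so corank 1. A Groebner basis of the Jacobian ideal J(f) in C{x,y} is {y^7, x + y}; counting standard monomials gives mu = 7. Corank 1: A-series; mu = 7 gives A_7.

Type A_7, Milnor number mu = 7.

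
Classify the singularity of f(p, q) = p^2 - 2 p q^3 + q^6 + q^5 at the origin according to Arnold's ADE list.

A_{4}

The Hessian of f at 0 is [[2, 0], [0, 0]] with rank 1, so corank 1. A Groebner basis of the Jacobian ideal J(f) in C{p,q} is {-p + q^3, p^2, p*q}; counting standard monomials gives mu = 4. Corank 1: A-series; mu = 4 gives A_4.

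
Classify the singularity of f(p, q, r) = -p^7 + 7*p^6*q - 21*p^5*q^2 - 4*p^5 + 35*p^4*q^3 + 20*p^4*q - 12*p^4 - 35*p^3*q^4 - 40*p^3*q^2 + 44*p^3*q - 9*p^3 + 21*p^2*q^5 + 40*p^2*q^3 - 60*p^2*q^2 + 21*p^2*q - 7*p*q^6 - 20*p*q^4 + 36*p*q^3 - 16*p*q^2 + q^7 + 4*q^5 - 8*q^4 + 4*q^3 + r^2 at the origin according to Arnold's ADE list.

The Hessian of f at 0 has rank 1. Corank 2; j^3 = -(p - q)*(3*p - 2*q)^2 has shape L^2 M (L != M), so D-series; mu = 8 gives D_8.

D8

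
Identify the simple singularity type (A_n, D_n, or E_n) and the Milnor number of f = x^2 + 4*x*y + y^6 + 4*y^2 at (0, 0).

Type A_5, Milnor number mu = 5.

The Hessian of f at 0 has rank 1. Corank 1: A-series; mu = 5 gives A_5.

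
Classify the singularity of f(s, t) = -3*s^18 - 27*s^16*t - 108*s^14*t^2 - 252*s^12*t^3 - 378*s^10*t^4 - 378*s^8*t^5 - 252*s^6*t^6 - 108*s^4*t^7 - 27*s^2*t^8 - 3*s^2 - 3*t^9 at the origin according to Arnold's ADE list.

The Hessian of f at 0 is [[-6, 0], [0, 0]] with rank 1, so corank 1. A Groebner basis of the Jacobian ideal J(f) in C{s,t} is {t^8, s}; counting standard monomials gives mu = 8. Corank 1: A-series; mu = 8 gives A_8.

A_{8}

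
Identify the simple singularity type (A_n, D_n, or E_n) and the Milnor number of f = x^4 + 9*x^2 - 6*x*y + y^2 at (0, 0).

Type A_3, Milnor number mu = 3.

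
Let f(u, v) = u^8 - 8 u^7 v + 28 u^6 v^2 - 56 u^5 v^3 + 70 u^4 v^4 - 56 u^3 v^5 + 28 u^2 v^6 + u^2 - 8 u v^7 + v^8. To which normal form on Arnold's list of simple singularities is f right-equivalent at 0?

A_7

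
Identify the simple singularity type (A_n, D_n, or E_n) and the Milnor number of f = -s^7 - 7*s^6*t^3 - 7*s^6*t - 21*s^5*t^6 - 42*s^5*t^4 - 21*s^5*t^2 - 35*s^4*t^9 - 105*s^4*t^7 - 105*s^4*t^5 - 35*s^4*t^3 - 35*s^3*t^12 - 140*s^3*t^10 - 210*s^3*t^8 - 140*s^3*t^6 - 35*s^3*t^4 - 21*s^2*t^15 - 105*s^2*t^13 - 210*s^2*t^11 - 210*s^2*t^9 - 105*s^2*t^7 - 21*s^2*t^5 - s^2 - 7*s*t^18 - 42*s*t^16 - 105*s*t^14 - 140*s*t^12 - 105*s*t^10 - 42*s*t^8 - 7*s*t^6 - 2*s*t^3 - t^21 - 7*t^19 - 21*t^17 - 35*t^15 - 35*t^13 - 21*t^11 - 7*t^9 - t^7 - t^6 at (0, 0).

The Hessian of f at 0 has rank 1. Corank 1: A-series; mu = 6 gives A_6.

Type A_{6}, Milnor number mu = 6.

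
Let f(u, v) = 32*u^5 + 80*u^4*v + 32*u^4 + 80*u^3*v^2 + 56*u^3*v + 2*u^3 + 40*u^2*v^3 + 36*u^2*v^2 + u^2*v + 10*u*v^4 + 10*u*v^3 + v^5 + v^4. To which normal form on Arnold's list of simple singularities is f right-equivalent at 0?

The Hessian of f at 0 has rank 0. Corank 2; j^3 = u^2*(2*u + v) has shape L^2 M (L != M), so D-series; mu = 5 gives D_5.

D_{5}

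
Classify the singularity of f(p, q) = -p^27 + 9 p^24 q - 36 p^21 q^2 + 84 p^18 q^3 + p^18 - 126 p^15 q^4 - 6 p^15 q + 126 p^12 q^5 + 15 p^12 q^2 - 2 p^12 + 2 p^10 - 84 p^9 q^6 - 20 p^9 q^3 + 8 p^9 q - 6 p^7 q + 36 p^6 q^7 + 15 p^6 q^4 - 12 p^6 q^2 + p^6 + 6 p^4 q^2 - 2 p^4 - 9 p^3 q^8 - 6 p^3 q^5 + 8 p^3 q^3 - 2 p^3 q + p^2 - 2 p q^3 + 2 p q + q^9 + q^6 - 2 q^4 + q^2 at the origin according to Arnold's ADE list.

A8

The Hessian of f at 0 has rank 1. Corank 1: A-series; mu = 8 gives A_8.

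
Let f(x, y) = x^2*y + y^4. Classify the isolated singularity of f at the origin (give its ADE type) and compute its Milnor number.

The Hessian of f at 0 is [[0, 0], [0, 0]] with rank 0, so corank 2. A Groebner basis of the Jacobian ideal J(f) in C{x,y} is {x^3, x^2/4 + y^3, x*y}; counting standard monomials gives mu = 5. Corank 2; j^3 = x^2*y has shape L^2 M (L != M), so D-series; mu = 5 gives D_5.

Type D_{5}, Milnor number mu = 5.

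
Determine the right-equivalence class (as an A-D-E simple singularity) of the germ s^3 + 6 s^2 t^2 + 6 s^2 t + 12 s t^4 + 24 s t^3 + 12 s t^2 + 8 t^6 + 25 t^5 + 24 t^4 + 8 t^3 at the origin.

The Hessian of f at 0 is [[0, 0], [0, 0]] with rank 0, so corank 2. A Groebner basis of the Jacobian ideal J(f) in C{s,t} is {t^4, s^3 + 6*s^2*t - 3*s^2 - 12*s*t - 16*t^3 - 12*t^2, s^2/4 + s*t^2 + s*t + 2*t^3 + t^2}; counting standard monomials gives mu = 8. Corank 2; j^3 = (s + 2*t)^3 is a perfect cube, so E-series; the 5-jet and mu = 8 give E_8.

E_{8}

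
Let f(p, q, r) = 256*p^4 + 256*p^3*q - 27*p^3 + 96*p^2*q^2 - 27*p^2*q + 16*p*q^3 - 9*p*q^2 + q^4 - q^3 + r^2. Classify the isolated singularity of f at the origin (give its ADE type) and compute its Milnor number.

The Hessian of f at 0 is [[0, 0, 0], [0, 0, 0], [0, 0, 2]] with rank 1, so corank 2. A Groebner basis of the Jacobian ideal J(f) in C{p,q,r} is {q^4, p*q^2 + 11*q^3/36, p^2 + 2*p*q/3 + q^2/9, r}; counting standard monomials gives mu = 6. Corank 2; j^3 = -(3*p + q)^3 is a perfect cube, so E-series; the 4-jet and mu = 6 give E_6.

Type E_{6}, Milnor number mu = 6.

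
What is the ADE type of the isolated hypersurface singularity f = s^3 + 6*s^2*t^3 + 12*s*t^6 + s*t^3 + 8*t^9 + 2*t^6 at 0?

E7

The Hessian of f at 0 has rank 0. Corank 2; j^3 = s^3 is a perfect cube, so E-series; the 4-jet and mu = 7 give E_7.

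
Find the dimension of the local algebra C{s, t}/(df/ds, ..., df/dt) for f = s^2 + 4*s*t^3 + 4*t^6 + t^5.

The Hessian of f at 0 has rank 1. Corank 1: A-series; mu = 4 gives A_4.

4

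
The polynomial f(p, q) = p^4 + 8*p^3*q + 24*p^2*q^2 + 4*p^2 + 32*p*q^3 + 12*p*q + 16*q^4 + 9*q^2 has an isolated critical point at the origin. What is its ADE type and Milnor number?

Type A_{3}, Milnor number mu = 3.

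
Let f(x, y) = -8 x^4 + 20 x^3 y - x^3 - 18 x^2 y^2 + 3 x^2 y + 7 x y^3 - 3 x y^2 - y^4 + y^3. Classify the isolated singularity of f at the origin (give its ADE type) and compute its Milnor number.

The Hessian of f at 0 has rank 0. Corank 2; j^3 = -(x - y)^3 is a perfect cube, so E-series; the 4-jet and mu = 7 give E_7.

Type E7, Milnor number mu = 7.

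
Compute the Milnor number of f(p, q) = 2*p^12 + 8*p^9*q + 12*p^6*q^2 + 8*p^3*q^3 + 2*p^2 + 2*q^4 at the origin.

3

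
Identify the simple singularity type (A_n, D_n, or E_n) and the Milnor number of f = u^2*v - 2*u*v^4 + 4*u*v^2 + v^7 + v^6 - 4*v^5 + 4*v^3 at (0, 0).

The Hessian of f at 0 has rank 0. Corank 2; j^3 = v*(u + 2*v)^2 has shape L^2 M (L != M), so D-series; mu = 7 gives D_7.

Type D_7, Milnor number mu = 7.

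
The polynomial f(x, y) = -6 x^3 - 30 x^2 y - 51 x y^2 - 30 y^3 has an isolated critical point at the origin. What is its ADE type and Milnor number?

The Hessian of f at 0 has rank 0. Corank 2; j^3 = -3*(x + 2*y)*(2*x^2 + 6*x*y + 5*y^2) splits into three distinct lines over C (the quadratic factor has nonzero discriminant), so D_4.

Type D_{4}, Milnor number mu = 4.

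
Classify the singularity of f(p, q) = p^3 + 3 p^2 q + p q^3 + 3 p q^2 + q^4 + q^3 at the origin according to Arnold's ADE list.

E_7

The Hessian of f at 0 is [[0, 0], [0, 0]] with rank 0, so corank 2. A Groebner basis of the Jacobian ideal J(f) in C{p,q} is {p^3 + 3*p^2*q + 6*p^2 + 12*p*q + 6*q^2, -3*p^2 + p*q^2 - 6*p*q - 3*q^2, 3*p^2 + 6*p*q + q^3 + 3*q^2}; counting standard monomials gives mu = 7. Corank 2; j^3 = (p + q)^3 is a perfect cube, so E-series; the 4-jet and mu = 7 give E_7.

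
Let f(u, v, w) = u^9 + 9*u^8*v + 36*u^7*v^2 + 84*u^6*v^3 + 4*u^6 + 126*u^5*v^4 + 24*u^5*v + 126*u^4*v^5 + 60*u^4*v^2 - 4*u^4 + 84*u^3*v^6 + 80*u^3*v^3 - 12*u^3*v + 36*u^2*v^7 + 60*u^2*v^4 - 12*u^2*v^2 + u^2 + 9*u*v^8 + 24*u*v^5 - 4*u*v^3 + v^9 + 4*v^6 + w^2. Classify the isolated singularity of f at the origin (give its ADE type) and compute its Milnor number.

Type A_8, Milnor number mu = 8.

The Hessian of f at 0 is [[2, 0, 0], [0, 0, 0], [0, 0, 2]] with rank 2, so corank 1. A Groebner basis of the Jacobian ideal J(f) in C{u,v,w} is {-u^2/2 + u*v^3, 3*u^2/2 - u*v/2 + v^4, u^3, u^2*v + u*v^2 - u/6 + v^3/3, w}; counting standard monomials gives mu = 8. Corank 1: A-series; mu = 8 gives A_8.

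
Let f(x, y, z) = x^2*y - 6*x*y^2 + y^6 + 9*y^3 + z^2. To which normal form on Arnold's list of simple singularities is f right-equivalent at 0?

D7

The Hessian of f at 0 has rank 1. Corank 2; j^3 = y*(x - 3*y)^2 has shape L^2 M (L != M), so D-series; mu = 7 gives D_7.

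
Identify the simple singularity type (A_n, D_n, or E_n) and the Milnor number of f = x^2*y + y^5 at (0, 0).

Type D_{6}, Milnor number mu = 6.

The Hessian of f at 0 has rank 0. Corank 2; j^3 = x^2*y has shape L^2 M (L != M), so D-series; mu = 6 gives D_6.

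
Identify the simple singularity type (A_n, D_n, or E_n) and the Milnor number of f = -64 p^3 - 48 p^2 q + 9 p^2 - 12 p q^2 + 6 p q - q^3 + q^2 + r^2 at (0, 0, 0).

Type A_2, Milnor number mu = 2.

The Hessian of f at 0 has rank 2. Corank 1: A-series; mu = 2 gives A_2.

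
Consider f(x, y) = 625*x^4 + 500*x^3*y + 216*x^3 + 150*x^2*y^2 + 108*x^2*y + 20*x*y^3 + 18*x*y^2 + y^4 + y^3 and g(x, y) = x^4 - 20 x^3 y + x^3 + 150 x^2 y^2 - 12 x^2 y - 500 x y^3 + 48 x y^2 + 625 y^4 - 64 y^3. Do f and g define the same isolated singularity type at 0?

The Hessian of f at 0 has rank 0. Corank 2; j^3 = (6*x + y)^3 is a perfect cube, so E-series; the 4-jet and mu = 6 give E_6. The Hessian of g at 0 has rank 0. Corank 2; j^3 = (x - 4*y)^3 is a perfect cube, so E-series; the 4-jet and mu = 6 give E_6. Both have type E_6, hence right-equivalent.

Yes.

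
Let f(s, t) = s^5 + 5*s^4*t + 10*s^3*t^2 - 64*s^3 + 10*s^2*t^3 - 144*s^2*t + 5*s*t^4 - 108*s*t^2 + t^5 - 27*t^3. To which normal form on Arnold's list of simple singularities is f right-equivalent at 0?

E8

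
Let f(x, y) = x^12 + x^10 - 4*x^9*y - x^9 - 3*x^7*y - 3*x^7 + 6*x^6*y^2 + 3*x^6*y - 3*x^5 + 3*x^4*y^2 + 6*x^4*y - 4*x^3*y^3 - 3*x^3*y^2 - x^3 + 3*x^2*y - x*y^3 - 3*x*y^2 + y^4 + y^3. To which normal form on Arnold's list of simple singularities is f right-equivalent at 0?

The Hessian of f at 0 has rank 0. Corank 2; j^3 = -(x - y)^3 is a perfect cube, so E-series; the 4-jet and mu = 7 give E_7.

E_{7}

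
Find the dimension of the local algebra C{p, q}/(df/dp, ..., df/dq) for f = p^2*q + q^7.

8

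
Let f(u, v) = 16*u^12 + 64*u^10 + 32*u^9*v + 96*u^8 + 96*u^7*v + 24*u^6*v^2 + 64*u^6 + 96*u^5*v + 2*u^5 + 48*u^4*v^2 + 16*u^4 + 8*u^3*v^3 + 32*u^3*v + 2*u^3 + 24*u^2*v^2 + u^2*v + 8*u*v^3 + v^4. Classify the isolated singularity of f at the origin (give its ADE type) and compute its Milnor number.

Type D5, Milnor number mu = 5.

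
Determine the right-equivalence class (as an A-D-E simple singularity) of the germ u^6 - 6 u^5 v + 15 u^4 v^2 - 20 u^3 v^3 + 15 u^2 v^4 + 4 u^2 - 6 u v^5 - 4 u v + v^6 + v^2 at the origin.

The Hessian of f at 0 has rank 1. Corank 1: A-series; mu = 5 gives A_5.

A_{5}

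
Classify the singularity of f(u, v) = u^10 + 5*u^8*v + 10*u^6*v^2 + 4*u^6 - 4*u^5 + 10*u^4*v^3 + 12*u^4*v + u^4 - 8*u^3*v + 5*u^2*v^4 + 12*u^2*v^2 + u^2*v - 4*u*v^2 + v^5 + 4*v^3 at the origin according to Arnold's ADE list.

D_6

The Hessian of f at 0 has rank 0. Corank 2; j^3 = v*(u - 2*v)^2 has shape L^2 M (L != M), so D-series; mu = 6 gives D_6.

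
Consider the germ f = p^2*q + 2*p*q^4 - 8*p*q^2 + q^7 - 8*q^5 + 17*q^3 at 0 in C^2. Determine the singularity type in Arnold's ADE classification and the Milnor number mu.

Type D4, Milnor number mu = 4.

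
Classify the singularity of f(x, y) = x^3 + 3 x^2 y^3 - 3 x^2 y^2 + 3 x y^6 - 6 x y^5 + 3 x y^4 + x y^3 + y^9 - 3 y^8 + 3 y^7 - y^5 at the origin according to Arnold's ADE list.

The Hessian of f at 0 has rank 0. Corank 2; j^3 = x^3 is a perfect cube, so E-series; the 4-jet and mu = 7 give E_7.

E7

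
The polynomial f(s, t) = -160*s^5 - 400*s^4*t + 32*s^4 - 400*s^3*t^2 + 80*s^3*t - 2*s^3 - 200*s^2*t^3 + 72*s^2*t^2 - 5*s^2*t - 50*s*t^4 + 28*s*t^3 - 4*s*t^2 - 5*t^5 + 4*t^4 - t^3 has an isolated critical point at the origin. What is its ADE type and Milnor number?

The Hessian of f at 0 has rank 0. Corank 2; j^3 = -(s + t)^2*(2*s + t) has shape L^2 M (L != M), so D-series; mu = 6 gives D_6.

Type D_6, Milnor number mu = 6.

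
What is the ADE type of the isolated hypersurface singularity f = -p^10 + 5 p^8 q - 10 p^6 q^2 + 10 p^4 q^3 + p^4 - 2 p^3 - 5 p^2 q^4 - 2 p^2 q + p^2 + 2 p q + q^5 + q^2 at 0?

A_4

The Hessian of f at 0 has rank 1. Corank 1: A-series; mu = 4 gives A_4.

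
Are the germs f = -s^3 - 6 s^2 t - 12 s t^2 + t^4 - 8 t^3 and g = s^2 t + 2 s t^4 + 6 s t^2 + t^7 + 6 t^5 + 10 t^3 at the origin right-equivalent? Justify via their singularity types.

The Hessian of f at 0 has rank 0. Corank 2; j^3 = -(s + 2*t)^3 is a perfect cube, so E-series; the 4-jet and mu = 6 give E_6. The Hessian of g at 0 has rank 0. Corank 2; j^3 = t*(s^2 + 6*s*t + 10*t^2) splits into three distinct lines over C (the quadratic factor has nonzero discriminant), so D_4. f is E_6 but g is D_4, hence not right-equivalent.

No.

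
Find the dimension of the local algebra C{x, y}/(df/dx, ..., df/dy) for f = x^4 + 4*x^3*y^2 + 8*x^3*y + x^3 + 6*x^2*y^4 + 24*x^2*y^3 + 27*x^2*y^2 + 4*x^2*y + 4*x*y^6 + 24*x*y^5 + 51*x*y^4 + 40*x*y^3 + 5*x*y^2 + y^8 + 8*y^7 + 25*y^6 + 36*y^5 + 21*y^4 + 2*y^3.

5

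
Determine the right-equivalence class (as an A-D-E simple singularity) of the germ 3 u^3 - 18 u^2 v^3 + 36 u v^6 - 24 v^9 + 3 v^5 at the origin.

E_8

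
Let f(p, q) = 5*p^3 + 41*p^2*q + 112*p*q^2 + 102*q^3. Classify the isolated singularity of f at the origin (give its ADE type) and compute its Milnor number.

The Hessian of f at 0 has rank 0. Corank 2; j^3 = (p + 3*q)*(5*p^2 + 26*p*q + 34*q^2) splits into three distinct lines over C (the quadratic factor has nonzero discriminant), so D_4.

Type D_{4}, Milnor number mu = 4.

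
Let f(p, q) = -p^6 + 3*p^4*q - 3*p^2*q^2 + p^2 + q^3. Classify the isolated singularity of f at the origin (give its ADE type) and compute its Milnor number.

Type A2, Milnor number mu = 2.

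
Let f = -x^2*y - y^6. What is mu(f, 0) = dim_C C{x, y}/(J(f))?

The Hessian of f at 0 has rank 0. Corank 2; j^3 = -x^2*y has shape L^2 M (L != M), so D-series; mu = 7 gives D_7.

7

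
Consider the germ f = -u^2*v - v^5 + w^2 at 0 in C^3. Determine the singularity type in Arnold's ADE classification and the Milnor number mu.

Type D_6, Milnor number mu = 6.

The Hessian of f at 0 is [[0, 0, 0], [0, 0, 0], [0, 0, 2]] with rank 1, so corank 2. A Groebner basis of the Jacobian ideal J(f) in C{u,v,w} is {u^2/5 + v^4, u^3, u*v, w}; counting standard monomials gives mu = 6. Corank 2; j^3 = -u^2*v has shape L^2 M (L != M), so D-series; mu = 6 gives D_6.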